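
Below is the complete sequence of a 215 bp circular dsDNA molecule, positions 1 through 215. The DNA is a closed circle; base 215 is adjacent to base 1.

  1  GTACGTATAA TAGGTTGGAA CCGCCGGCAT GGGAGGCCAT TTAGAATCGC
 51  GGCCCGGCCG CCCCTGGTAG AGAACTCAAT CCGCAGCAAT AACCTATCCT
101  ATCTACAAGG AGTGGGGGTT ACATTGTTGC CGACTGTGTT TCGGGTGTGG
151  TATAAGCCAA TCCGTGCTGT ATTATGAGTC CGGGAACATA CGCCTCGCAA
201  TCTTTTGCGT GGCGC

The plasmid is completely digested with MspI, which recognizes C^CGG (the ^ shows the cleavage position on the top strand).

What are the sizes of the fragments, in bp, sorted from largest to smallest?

MspI sites (CCGG) start at positions 24, 54, 180.
MspI cuts after the first base of each site, so after positions 24, 54, 180.
Circular molecule, 3 cuts → 3 fragments:
  25–54 → 30 bp
  55–180 → 126 bp
  181–215 then 1–24 → 35 + 24 = 59 bp
Sorted largest to smallest: 126, 59, 30 bp.

126, 59, 30 bp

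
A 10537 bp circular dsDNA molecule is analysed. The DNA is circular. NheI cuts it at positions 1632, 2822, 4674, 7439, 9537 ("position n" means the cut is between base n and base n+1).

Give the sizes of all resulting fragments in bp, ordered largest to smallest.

Circular molecule, 5 cuts → 5 fragments:
  2822 − 1632 = 1190 bp
  4674 − 2822 = 1852 bp
  7439 − 4674 = 2765 bp
  9537 − 7439 = 2098 bp
  wrap: 10537 − 9537 + 1632 = 2632 bp
Sorted largest to smallest: 2765, 2632, 2098, 1852, 1190 bp.

2765, 2632, 2098, 1852, 1190 bp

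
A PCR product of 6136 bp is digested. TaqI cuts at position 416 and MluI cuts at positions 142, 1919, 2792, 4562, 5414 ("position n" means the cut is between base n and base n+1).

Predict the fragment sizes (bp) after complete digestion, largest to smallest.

Combined cut positions (sorted): 142, 416, 1919, 2792, 4562, 5414.
Linear molecule, 6 cuts → 7 fragments:
  142 − 0 = 142 bp
  416 − 142 = 274 bp
  1919 − 416 = 1503 bp
  2792 − 1919 = 873 bp
  4562 − 2792 = 1770 bp
  5414 − 4562 = 852 bp
  6136 − 5414 = 722 bp
Sorted largest to smallest: 1770, 1503, 873, 852, 722, 274, 142 bp.

1770, 1503, 873, 852, 722, 274, 142 bp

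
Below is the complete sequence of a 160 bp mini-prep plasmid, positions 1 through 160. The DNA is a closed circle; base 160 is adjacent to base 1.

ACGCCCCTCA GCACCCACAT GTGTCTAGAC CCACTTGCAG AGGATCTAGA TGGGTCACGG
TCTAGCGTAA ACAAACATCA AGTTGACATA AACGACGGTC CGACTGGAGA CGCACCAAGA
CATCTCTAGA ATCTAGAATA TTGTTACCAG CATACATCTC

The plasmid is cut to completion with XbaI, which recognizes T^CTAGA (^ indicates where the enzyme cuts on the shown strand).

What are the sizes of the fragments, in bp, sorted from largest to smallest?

XbaI sites (TCTAGA) start at positions 24, 45, 125, 132.
XbaI cuts after the first base of each site, so after positions 24, 45, 125, 132.
Circular molecule, 4 cuts → 4 fragments:
  25–45 → 21 bp
  46–125 → 80 bp
  126–132 → 7 bp
  133–160 then 1–24 → 28 + 24 = 52 bp
Sorted largest to smallest: 80, 52, 21, 7 bp.

80, 52, 21, 7 bp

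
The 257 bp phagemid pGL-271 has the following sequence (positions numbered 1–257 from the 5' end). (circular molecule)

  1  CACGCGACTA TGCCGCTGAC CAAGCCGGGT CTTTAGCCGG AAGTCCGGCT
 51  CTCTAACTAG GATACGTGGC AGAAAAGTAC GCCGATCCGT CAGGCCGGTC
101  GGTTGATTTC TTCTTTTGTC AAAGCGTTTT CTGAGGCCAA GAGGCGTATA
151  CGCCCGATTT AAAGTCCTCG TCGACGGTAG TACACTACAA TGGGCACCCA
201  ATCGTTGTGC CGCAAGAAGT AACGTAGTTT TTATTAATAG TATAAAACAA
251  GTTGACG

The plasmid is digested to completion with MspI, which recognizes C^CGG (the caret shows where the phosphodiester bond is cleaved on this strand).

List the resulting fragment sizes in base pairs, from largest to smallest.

MspI sites (CCGG) start at positions 25, 37, 45, 95.
MspI cuts after the first base of each site, so after positions 25, 37, 45, 95.
Circular molecule, 4 cuts → 4 fragments:
  26–37 → 12 bp
  38–45 → 8 bp
  46–95 → 50 bp
  96–257 then 1–25 → 162 + 25 = 187 bp
Sorted largest to smallest: 187, 50, 12, 8 bp.

187, 50, 12, 8 bp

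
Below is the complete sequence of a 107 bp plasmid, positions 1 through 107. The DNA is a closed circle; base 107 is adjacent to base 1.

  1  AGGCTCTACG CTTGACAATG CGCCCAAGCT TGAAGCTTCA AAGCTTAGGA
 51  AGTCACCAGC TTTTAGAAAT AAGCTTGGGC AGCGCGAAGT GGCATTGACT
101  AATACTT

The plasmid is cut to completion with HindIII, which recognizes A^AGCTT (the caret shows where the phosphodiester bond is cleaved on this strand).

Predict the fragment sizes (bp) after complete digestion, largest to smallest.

HindIII sites (AAGCTT) start at positions 26, 33, 41, 71.
HindIII cuts after the first base of each site, so after positions 26, 33, 41, 71.
Circular molecule, 4 cuts → 4 fragments:
  27–33 → 7 bp
  34–41 → 8 bp
  42–71 → 30 bp
  72–107 then 1–26 → 36 + 26 = 62 bp
Sorted largest to smallest: 62, 30, 8, 7 bp.

62, 30, 8, 7 bp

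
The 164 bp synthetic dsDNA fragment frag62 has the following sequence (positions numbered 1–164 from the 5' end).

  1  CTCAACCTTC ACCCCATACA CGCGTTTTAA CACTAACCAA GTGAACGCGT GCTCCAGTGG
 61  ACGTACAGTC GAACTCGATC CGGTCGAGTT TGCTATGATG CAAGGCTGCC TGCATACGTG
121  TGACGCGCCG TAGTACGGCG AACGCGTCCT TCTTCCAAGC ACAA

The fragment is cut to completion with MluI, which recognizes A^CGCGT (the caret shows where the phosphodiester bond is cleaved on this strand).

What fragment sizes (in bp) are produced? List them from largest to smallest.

MluI sites (ACGCGT) start at positions 20, 45, 142.
MluI cuts after the first base of each site, so after positions 20, 45, 142.
Linear molecule, 3 cuts → 4 fragments:
  1–20 → 20 bp
  21–45 → 25 bp
  46–142 → 97 bp
  143–164 → 22 bp
Sorted largest to smallest: 97, 25, 22, 20 bp.

97, 25, 22, 20 bp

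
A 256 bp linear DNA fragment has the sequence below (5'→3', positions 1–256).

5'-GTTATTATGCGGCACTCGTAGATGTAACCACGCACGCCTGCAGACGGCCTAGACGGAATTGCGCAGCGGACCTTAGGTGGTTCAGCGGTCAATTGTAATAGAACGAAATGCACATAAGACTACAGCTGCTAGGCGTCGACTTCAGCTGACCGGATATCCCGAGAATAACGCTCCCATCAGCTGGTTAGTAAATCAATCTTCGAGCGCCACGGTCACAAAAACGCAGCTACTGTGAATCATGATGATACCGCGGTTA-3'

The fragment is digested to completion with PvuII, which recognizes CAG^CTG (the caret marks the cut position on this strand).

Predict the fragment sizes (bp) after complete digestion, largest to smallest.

125, 76, 35, 20 bp

PvuII sites (CAGCTG) start at positions 123, 143, 178.
PvuII cuts after base 3 of each site, so after positions 125, 145, 180.
Linear molecule, 3 cuts → 4 fragments:
  1–125 → 125 bp
  126–145 → 20 bp
  146–180 → 35 bp
  181–256 → 76 bp
Sorted largest to smallest: 125, 76, 35, 20 bp.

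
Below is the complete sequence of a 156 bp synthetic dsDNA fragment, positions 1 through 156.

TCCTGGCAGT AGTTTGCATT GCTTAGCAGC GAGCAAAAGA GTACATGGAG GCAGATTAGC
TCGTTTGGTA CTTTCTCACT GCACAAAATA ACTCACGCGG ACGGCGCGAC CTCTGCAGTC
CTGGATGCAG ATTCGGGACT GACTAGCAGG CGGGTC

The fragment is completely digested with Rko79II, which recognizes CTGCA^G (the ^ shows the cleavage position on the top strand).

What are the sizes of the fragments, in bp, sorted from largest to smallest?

117, 39 bp

The Rko79II site (CTGCAG) starts at position 113.
Rko79II cuts after base 5 of each site (before the last base), so after position 117.
Linear molecule, 1 cut → 2 fragments:
  1–117 → 117 bp
  118–156 → 39 bp
Sorted largest to smallest: 117, 39 bp.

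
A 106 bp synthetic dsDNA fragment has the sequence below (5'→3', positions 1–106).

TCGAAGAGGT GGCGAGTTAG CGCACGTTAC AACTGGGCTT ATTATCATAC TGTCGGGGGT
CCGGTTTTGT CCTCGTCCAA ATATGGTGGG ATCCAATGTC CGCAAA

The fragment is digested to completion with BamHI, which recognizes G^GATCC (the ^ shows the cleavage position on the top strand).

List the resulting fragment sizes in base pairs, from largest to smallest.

89, 17 bp

The BamHI site (GGATCC) starts at position 89.
BamHI cuts after the first base of each site, so after position 89.
Linear molecule, 1 cut → 2 fragments:
  1–89 → 89 bp
  90–106 → 17 bp
Sorted largest to smallest: 89, 17 bp.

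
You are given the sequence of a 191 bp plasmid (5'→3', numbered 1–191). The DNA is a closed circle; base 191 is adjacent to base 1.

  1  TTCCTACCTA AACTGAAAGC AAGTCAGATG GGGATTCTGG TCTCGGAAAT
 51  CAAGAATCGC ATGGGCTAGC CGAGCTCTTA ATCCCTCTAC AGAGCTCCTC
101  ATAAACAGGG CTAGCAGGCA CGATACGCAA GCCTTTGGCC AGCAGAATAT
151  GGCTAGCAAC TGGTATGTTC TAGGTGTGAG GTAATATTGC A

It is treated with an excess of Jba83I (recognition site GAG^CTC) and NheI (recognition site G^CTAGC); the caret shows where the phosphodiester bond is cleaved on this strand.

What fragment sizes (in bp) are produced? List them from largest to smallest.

Jba83I sites (GAGCTC) start at positions 72, 92.
Jba83I cuts after base 3 of each site, so after positions 74, 94.
NheI sites (GCTAGC) start at positions 65, 110, 152.
NheI cuts after the first base of each site, so after positions 65, 110, 152.
Combined cut positions: 65, 74, 94, 110, 152.
Circular molecule, 5 cuts → 5 fragments:
  66–74 → 9 bp
  75–94 → 20 bp
  95–110 → 16 bp
  111–152 → 42 bp
  153–191 then 1–65 → 39 + 65 = 104 bp
Sorted largest to smallest: 104, 42, 20, 16, 9 bp.

104, 42, 20, 16, 9 bp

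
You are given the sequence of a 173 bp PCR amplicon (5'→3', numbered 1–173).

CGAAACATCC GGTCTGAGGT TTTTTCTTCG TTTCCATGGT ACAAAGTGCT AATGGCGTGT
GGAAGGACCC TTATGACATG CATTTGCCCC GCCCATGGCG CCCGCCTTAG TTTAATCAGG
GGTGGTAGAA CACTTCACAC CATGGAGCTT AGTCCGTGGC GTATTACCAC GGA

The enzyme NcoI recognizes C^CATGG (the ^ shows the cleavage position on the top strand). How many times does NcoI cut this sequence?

CCATGG occurs starting at positions 34, 93, 140.
NcoI cuts at 3 sites.

3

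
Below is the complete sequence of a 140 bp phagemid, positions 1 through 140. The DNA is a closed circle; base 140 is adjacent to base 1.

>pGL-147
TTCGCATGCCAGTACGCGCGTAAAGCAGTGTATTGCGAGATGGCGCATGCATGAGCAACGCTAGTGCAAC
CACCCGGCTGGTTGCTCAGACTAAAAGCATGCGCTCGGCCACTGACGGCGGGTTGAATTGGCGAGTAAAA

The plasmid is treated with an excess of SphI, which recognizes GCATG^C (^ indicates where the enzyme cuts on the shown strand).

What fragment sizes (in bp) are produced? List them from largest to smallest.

52, 47, 41 bp

SphI sites (GCATGC) start at positions 4, 45, 97.
SphI cuts after base 5 of each site (before the last base), so after positions 8, 49, 101.
Circular molecule, 3 cuts → 3 fragments:
  9–49 → 41 bp
  50–101 → 52 bp
  102–140 then 1–8 → 39 + 8 = 47 bp
Sorted largest to smallest: 52, 47, 41 bp.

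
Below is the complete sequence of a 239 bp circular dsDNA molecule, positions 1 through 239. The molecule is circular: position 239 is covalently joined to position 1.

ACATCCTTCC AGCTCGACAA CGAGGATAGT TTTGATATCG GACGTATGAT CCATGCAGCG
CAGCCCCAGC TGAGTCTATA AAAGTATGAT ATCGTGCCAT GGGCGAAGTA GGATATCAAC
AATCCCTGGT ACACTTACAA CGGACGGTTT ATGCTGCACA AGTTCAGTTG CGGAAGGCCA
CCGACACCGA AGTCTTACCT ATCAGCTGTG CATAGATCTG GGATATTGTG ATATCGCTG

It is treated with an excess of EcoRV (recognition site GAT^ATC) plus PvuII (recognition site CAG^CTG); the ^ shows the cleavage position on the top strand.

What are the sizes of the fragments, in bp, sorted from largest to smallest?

91, 43, 33, 27, 24, 21 bp

EcoRV sites (GATATC) start at positions 34, 88, 112, 230.
EcoRV cuts after base 3 of each site, so after positions 36, 90, 114, 232.
PvuII sites (CAGCTG) start at positions 67, 203.
PvuII cuts after base 3 of each site, so after positions 69, 205.
Combined cut positions: 36, 69, 90, 114, 205, 232.
Circular molecule, 6 cuts → 6 fragments:
  37–69 → 33 bp
  70–90 → 21 bp
  91–114 → 24 bp
  115–205 → 91 bp
  206–232 → 27 bp
  233–239 then 1–36 → 7 + 36 = 43 bp
Sorted largest to smallest: 91, 43, 33, 27, 24, 21 bp.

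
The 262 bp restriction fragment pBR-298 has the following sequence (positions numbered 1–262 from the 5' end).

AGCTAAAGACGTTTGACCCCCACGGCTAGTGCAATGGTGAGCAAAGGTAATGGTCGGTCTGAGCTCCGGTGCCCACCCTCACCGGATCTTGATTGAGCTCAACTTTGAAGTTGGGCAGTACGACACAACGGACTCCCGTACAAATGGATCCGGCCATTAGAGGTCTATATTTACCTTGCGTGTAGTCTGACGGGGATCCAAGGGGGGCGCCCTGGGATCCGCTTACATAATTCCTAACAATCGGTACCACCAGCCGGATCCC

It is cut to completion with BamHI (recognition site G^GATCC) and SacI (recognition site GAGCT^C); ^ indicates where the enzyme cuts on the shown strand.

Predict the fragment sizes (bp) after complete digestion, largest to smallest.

BamHI sites (GGATCC) start at positions 146, 194, 215, 256.
BamHI cuts after the first base of each site, so after positions 146, 194, 215, 256.
SacI sites (GAGCTC) start at positions 61, 95.
SacI cuts after base 5 of each site (before the last base), so after positions 65, 99.
Combined cut positions: 65, 99, 146, 194, 215, 256.
Linear molecule, 6 cuts → 7 fragments:
  1–65 → 65 bp
  66–99 → 34 bp
  100–146 → 47 bp
  147–194 → 48 bp
  195–215 → 21 bp
  216–256 → 41 bp
  257–262 → 6 bp
Sorted largest to smallest: 65, 48, 47, 41, 34, 21, 6 bp.

65, 48, 47, 41, 34, 21, 6 bp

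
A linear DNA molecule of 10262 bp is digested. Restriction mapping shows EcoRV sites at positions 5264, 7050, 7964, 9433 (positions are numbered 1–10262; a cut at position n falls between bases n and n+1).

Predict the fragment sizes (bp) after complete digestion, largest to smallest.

Linear molecule, 4 cuts → 5 fragments:
  5264 − 0 = 5264 bp
  7050 − 5264 = 1786 bp
  7964 − 7050 = 914 bp
  9433 − 7964 = 1469 bp
  10262 − 9433 = 829 bp
Sorted largest to smallest: 5264, 1786, 1469, 914, 829 bp.

5264, 1786, 1469, 914, 829 bp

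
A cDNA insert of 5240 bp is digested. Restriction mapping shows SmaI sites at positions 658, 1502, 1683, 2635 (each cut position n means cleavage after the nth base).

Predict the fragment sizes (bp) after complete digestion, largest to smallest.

Linear molecule, 4 cuts → 5 fragments:
  658 − 0 = 658 bp
  1502 − 658 = 844 bp
  1683 − 1502 = 181 bp
  2635 − 1683 = 952 bp
  5240 − 2635 = 2605 bp
Sorted largest to smallest: 2605, 952, 844, 658, 181 bp.

2605, 952, 844, 658, 181 bp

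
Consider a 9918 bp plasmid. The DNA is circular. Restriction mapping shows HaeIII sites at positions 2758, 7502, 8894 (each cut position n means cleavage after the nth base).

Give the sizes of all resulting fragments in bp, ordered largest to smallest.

Circular molecule, 3 cuts → 3 fragments:
  7502 − 2758 = 4744 bp
  8894 − 7502 = 1392 bp
  wrap: 9918 − 8894 + 2758 = 3782 bp
Sorted largest to smallest: 4744, 3782, 1392 bp.

4744, 3782, 1392 bp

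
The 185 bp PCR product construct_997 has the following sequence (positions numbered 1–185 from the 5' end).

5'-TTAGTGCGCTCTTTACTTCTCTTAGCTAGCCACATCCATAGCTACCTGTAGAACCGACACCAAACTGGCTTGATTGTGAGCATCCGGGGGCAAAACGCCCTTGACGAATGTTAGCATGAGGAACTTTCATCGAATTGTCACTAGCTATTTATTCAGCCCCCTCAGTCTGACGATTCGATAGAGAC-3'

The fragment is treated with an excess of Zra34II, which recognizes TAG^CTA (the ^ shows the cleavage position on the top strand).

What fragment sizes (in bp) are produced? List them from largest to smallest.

Zra34II sites (TAGCTA) start at positions 23, 39, 142.
Zra34II cuts after base 3 of each site, so after positions 25, 41, 144.
Linear molecule, 3 cuts → 4 fragments:
  1–25 → 25 bp
  26–41 → 16 bp
  42–144 → 103 bp
  145–185 → 41 bp
Sorted largest to smallest: 103, 41, 25, 16 bp.

103, 41, 25, 16 bp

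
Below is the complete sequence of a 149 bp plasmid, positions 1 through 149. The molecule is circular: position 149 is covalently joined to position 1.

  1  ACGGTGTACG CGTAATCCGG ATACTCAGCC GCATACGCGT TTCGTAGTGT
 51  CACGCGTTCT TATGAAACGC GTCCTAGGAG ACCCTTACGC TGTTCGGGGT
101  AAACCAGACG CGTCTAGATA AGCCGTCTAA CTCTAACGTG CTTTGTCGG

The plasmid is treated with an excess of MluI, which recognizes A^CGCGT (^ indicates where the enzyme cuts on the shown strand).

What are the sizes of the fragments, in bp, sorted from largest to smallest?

49, 41, 27, 17, 15 bp

MluI sites (ACGCGT) start at positions 8, 35, 52, 67, 108.
MluI cuts after the first base of each site, so after positions 8, 35, 52, 67, 108.
Circular molecule, 5 cuts → 5 fragments:
  9–35 → 27 bp
  36–52 → 17 bp
  53–67 → 15 bp
  68–108 → 41 bp
  109–149 then 1–8 → 41 + 8 = 49 bp
Sorted largest to smallest: 49, 41, 27, 17, 15 bp.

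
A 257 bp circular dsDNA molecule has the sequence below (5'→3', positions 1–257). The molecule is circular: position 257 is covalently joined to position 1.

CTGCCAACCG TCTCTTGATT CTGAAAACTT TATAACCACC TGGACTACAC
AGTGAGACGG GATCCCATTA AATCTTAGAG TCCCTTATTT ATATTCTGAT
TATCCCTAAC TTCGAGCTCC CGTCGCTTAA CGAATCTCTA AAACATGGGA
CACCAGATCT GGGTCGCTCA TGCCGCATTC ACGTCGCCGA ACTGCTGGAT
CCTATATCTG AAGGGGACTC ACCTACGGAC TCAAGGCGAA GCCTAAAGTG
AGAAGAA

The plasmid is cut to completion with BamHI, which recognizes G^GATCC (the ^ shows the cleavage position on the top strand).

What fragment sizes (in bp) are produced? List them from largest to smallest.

BamHI sites (GGATCC) start at positions 60, 197.
BamHI cuts after the first base of each site, so after positions 60, 197.
Circular molecule, 2 cuts → 2 fragments:
  61–197 → 137 bp
  198–257 then 1–60 → 60 + 60 = 120 bp
Sorted largest to smallest: 137, 120 bp.

137, 120 bp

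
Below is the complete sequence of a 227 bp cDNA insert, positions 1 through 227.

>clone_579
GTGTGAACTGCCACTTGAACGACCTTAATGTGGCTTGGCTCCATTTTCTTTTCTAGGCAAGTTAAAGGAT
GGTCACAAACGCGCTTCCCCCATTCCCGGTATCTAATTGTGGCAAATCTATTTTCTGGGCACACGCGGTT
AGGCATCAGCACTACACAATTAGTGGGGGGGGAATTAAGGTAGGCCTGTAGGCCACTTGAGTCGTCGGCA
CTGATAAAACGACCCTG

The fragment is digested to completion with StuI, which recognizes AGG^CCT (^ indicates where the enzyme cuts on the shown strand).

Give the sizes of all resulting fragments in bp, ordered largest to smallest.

184, 43 bp

The StuI site (AGGCCT) starts at position 182.
StuI cuts after base 3 of each site, so after position 184.
Linear molecule, 1 cut → 2 fragments:
  1–184 → 184 bp
  185–227 → 43 bp
Sorted largest to smallest: 184, 43 bp.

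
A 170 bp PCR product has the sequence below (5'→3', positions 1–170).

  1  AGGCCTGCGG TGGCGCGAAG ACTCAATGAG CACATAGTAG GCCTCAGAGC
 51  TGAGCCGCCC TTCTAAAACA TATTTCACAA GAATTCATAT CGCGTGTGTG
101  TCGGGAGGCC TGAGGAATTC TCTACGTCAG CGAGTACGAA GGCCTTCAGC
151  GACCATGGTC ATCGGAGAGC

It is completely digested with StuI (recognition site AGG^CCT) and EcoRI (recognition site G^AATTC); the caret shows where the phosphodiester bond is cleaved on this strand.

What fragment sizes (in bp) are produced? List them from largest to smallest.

StuI sites (AGGCCT) start at positions 1, 39, 106, 140.
StuI cuts after base 3 of each site, so after positions 3, 41, 108, 142.
EcoRI sites (GAATTC) start at positions 81, 115.
EcoRI cuts after the first base of each site, so after positions 81, 115.
Combined cut positions: 3, 41, 81, 108, 115, 142.
Linear molecule, 6 cuts → 7 fragments:
  1–3 → 3 bp
  4–41 → 38 bp
  42–81 → 40 bp
  82–108 → 27 bp
  109–115 → 7 bp
  116–142 → 27 bp
  143–170 → 28 bp
Sorted largest to smallest: 40, 38, 28, 27, 27, 7, 3 bp.

40, 38, 28, 27, 27, 7, 3 bp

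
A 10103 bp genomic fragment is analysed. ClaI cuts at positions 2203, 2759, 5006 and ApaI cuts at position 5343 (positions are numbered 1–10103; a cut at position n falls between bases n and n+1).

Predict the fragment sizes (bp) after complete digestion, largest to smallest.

Combined cut positions (sorted): 2203, 2759, 5006, 5343.
Linear molecule, 4 cuts → 5 fragments:
  2203 − 0 = 2203 bp
  2759 − 2203 = 556 bp
  5006 − 2759 = 2247 bp
  5343 − 5006 = 337 bp
  10103 − 5343 = 4760 bp
Sorted largest to smallest: 4760, 2247, 2203, 556, 337 bp.

4760, 2247, 2203, 556, 337 bp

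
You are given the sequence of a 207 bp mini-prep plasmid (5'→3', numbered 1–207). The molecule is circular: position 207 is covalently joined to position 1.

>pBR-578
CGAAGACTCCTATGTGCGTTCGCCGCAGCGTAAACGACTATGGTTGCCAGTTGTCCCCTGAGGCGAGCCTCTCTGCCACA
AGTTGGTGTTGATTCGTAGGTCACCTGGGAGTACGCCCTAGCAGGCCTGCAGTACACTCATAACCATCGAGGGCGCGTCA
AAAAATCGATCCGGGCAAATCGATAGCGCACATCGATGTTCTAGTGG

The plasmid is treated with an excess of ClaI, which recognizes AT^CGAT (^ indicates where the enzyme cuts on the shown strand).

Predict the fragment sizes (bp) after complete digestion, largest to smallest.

180, 14, 13 bp

ClaI sites (ATCGAT) start at positions 165, 179, 192.
ClaI cuts after base 2 of each site, so after positions 166, 180, 193.
Circular molecule, 3 cuts → 3 fragments:
  167–180 → 14 bp
  181–193 → 13 bp
  194–207 then 1–166 → 14 + 166 = 180 bp
Sorted largest to smallest: 180, 14, 13 bp.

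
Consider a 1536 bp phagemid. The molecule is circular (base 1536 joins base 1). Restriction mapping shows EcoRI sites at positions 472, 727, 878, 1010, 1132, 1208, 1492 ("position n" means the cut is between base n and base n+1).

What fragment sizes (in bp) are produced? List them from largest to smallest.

Circular molecule, 7 cuts → 7 fragments:
  727 − 472 = 255 bp
  878 − 727 = 151 bp
  1010 − 878 = 132 bp
  1132 − 1010 = 122 bp
  1208 − 1132 = 76 bp
  1492 − 1208 = 284 bp
  wrap: 1536 − 1492 + 472 = 516 bp
Sorted largest to smallest: 516, 284, 255, 151, 132, 122, 76 bp.

516, 284, 255, 151, 132, 122, 76 bp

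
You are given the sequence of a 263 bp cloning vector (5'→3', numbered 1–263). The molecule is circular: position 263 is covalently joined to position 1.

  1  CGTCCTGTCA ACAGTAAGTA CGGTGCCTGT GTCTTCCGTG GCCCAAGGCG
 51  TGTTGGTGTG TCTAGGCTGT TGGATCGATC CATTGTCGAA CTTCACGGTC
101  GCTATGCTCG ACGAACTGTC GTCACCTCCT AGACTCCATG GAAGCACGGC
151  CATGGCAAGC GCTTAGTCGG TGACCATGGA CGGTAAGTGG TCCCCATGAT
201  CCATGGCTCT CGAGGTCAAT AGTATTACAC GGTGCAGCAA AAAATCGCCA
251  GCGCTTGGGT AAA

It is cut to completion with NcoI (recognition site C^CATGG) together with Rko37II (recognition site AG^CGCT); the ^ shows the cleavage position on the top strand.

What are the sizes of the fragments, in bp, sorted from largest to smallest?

NcoI sites (CCATGG) start at positions 136, 150, 174, 201.
NcoI cuts after the first base of each site, so after positions 136, 150, 174, 201.
Rko37II sites (AGCGCT) start at positions 158, 250.
Rko37II cuts after base 2 of each site, so after positions 159, 251.
Combined cut positions: 136, 150, 159, 174, 201, 251.
Circular molecule, 6 cuts → 6 fragments:
  137–150 → 14 bp
  151–159 → 9 bp
  160–174 → 15 bp
  175–201 → 27 bp
  202–251 → 50 bp
  252–263 then 1–136 → 12 + 136 = 148 bp
Sorted largest to smallest: 148, 50, 27, 15, 14, 9 bp.

148, 50, 27, 15, 14, 9 bp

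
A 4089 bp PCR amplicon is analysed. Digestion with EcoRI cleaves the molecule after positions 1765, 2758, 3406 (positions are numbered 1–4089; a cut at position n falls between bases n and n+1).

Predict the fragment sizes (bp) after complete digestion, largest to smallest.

1765, 993, 683, 648 bp

Linear molecule, 3 cuts → 4 fragments:
  1765 − 0 = 1765 bp
  2758 − 1765 = 993 bp
  3406 − 2758 = 648 bp
  4089 − 3406 = 683 bp
Sorted largest to smallest: 1765, 993, 683, 648 bp.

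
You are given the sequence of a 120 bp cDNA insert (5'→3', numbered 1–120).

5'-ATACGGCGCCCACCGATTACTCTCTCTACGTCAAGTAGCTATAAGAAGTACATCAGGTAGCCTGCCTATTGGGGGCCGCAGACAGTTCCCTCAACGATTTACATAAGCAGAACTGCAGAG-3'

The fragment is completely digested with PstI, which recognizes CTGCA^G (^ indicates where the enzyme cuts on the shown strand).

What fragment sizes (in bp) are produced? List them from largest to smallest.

117, 3 bp

The PstI site (CTGCAG) starts at position 113.
PstI cuts after base 5 of each site (before the last base), so after position 117.
Linear molecule, 1 cut → 2 fragments:
  1–117 → 117 bp
  118–120 → 3 bp
Sorted largest to smallest: 117, 3 bp.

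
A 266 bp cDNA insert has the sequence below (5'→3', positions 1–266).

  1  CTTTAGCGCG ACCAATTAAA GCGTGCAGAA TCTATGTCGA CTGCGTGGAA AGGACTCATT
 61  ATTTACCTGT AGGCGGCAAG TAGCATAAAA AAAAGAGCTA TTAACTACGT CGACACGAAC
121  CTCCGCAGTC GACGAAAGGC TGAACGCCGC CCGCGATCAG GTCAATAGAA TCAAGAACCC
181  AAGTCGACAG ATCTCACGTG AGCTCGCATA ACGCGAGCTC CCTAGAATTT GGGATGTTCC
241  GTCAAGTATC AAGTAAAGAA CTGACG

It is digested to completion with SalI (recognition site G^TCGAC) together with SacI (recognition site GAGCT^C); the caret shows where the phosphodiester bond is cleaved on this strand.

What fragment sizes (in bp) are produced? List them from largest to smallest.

73, 55, 47, 36, 21, 19, 15 bp

SalI sites (GTCGAC) start at positions 36, 109, 128, 183.
SalI cuts after the first base of each site, so after positions 36, 109, 128, 183.
SacI sites (GAGCTC) start at positions 200, 215.
SacI cuts after base 5 of each site (before the last base), so after positions 204, 219.
Combined cut positions: 36, 109, 128, 183, 204, 219.
Linear molecule, 6 cuts → 7 fragments:
  1–36 → 36 bp
  37–109 → 73 bp
  110–128 → 19 bp
  129–183 → 55 bp
  184–204 → 21 bp
  205–219 → 15 bp
  220–266 → 47 bp
Sorted largest to smallest: 73, 55, 47, 36, 21, 19, 15 bp.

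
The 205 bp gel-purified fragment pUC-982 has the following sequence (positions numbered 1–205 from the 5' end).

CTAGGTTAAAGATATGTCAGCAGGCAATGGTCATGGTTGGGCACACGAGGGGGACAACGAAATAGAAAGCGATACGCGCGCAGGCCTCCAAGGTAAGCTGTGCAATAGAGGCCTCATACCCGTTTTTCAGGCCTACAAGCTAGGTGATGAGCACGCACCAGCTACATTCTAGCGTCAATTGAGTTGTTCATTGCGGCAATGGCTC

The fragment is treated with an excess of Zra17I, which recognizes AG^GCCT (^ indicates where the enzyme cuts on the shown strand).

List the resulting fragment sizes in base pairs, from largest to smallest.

83, 75, 27, 20 bp

Zra17I sites (AGGCCT) start at positions 82, 109, 129.
Zra17I cuts after base 2 of each site, so after positions 83, 110, 130.
Linear molecule, 3 cuts → 4 fragments:
  1–83 → 83 bp
  84–110 → 27 bp
  111–130 → 20 bp
  131–205 → 75 bp
Sorted largest to smallest: 83, 75, 27, 20 bp.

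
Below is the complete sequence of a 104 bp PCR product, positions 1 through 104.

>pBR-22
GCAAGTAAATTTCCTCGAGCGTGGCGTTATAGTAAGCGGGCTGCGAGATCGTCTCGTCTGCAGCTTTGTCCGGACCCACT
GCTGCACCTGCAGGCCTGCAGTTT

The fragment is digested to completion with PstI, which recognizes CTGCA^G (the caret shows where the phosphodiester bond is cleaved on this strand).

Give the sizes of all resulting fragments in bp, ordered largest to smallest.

PstI sites (CTGCAG) start at positions 58, 88, 96.
PstI cuts after base 5 of each site (before the last base), so after positions 62, 92, 100.
Linear molecule, 3 cuts → 4 fragments:
  1–62 → 62 bp
  63–92 → 30 bp
  93–100 → 8 bp
  101–104 → 4 bp
Sorted largest to smallest: 62, 30, 8, 4 bp.

62, 30, 8, 4 bp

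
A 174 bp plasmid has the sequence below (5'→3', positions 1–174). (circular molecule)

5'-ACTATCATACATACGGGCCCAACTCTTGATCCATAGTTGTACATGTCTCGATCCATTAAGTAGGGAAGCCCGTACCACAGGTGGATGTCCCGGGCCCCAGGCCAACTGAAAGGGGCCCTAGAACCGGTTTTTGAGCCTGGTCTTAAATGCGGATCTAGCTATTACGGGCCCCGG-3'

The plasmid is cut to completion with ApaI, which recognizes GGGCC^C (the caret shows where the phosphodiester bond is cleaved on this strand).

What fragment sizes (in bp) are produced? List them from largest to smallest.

ApaI sites (GGGCCC) start at positions 15, 92, 113, 166.
ApaI cuts after base 5 of each site (before the last base), so after positions 19, 96, 117, 170.
Circular molecule, 4 cuts → 4 fragments:
  20–96 → 77 bp
  97–117 → 21 bp
  118–170 → 53 bp
  171–174 then 1–19 → 4 + 19 = 23 bp
Sorted largest to smallest: 77, 53, 23, 21 bp.

77, 53, 23, 21 bp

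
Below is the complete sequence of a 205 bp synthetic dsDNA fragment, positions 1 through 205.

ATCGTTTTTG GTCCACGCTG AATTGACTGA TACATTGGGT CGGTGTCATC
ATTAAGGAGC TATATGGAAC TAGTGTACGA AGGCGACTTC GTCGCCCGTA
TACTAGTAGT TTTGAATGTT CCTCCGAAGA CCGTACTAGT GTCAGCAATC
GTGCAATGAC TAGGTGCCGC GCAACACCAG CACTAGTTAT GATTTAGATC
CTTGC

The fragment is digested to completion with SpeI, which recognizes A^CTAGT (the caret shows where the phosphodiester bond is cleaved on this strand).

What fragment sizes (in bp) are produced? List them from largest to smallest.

SpeI sites (ACTAGT) start at positions 69, 102, 135, 182.
SpeI cuts after the first base of each site, so after positions 69, 102, 135, 182.
Linear molecule, 4 cuts → 5 fragments:
  1–69 → 69 bp
  70–102 → 33 bp
  103–135 → 33 bp
  136–182 → 47 bp
  183–205 → 23 bp
Sorted largest to smallest: 69, 47, 33, 33, 23 bp.

69, 47, 33, 33, 23 bp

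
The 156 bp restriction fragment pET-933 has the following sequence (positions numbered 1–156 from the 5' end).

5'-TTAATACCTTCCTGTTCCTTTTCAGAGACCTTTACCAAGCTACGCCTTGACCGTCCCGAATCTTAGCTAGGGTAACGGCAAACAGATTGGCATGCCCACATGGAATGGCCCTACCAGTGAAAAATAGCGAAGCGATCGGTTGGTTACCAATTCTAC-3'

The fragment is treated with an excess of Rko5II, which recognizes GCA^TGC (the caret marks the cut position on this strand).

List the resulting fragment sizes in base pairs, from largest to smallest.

The Rko5II site (GCATGC) starts at position 90.
Rko5II cuts after base 3 of each site, so after position 92.
Linear molecule, 1 cut → 2 fragments:
  1–92 → 92 bp
  93–156 → 64 bp
Sorted largest to smallest: 92, 64 bp.

92, 64 bp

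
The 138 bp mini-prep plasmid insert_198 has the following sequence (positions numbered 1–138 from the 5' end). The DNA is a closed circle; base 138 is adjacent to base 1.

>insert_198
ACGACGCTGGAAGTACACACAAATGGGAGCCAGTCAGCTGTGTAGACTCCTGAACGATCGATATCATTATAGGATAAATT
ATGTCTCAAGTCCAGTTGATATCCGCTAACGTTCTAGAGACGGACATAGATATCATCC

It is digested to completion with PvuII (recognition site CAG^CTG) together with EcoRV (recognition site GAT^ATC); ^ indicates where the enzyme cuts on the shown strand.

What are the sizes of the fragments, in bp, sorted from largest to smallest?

44, 38, 31, 25 bp

The PvuII site (CAGCTG) starts at position 35.
PvuII cuts after base 3 of each site, so after position 37.
EcoRV sites (GATATC) start at positions 60, 98, 129.
EcoRV cuts after base 3 of each site, so after positions 62, 100, 131.
Combined cut positions: 37, 62, 100, 131.
Circular molecule, 4 cuts → 4 fragments:
  38–62 → 25 bp
  63–100 → 38 bp
  101–131 → 31 bp
  132–138 then 1–37 → 7 + 37 = 44 bp
Sorted largest to smallest: 44, 38, 31, 25 bp.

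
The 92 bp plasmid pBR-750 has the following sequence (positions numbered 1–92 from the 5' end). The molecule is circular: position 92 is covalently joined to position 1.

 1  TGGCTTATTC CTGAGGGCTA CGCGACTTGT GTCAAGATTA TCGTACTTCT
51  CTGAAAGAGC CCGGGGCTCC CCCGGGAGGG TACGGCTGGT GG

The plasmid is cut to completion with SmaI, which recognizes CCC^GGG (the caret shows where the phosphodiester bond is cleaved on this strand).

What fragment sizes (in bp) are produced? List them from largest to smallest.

81, 11 bp

SmaI sites (CCCGGG) start at positions 60, 71.
SmaI cuts after base 3 of each site, so after positions 62, 73.
Circular molecule, 2 cuts → 2 fragments:
  63–73 → 11 bp
  74–92 then 1–62 → 19 + 62 = 81 bp
Sorted largest to smallest: 81, 11 bp.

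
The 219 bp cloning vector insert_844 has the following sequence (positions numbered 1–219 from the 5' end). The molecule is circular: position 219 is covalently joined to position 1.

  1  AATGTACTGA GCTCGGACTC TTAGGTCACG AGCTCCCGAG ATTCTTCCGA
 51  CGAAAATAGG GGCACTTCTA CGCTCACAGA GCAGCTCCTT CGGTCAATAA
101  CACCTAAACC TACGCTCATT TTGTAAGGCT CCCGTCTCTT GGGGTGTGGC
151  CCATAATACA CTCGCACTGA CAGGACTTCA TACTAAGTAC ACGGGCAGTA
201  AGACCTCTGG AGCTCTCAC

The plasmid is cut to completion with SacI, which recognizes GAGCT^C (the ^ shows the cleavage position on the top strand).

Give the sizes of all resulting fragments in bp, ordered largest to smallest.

180, 21, 18 bp

SacI sites (GAGCTC) start at positions 9, 30, 210.
SacI cuts after base 5 of each site (before the last base), so after positions 13, 34, 214.
Circular molecule, 3 cuts → 3 fragments:
  14–34 → 21 bp
  35–214 → 180 bp
  215–219 then 1–13 → 5 + 13 = 18 bp
Sorted largest to smallest: 180, 21, 18 bp.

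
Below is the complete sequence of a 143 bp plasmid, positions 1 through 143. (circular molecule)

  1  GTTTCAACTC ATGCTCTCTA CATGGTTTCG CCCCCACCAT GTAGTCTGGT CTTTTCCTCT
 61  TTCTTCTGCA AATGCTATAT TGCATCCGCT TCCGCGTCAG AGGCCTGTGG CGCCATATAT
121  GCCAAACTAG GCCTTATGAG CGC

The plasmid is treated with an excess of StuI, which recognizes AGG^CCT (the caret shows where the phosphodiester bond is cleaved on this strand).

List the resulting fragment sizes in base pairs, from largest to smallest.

115, 28 bp

StuI sites (AGGCCT) start at positions 101, 129.
StuI cuts after base 3 of each site, so after positions 103, 131.
Circular molecule, 2 cuts → 2 fragments:
  104–131 → 28 bp
  132–143 then 1–103 → 12 + 103 = 115 bp
Sorted largest to smallest: 115, 28 bp.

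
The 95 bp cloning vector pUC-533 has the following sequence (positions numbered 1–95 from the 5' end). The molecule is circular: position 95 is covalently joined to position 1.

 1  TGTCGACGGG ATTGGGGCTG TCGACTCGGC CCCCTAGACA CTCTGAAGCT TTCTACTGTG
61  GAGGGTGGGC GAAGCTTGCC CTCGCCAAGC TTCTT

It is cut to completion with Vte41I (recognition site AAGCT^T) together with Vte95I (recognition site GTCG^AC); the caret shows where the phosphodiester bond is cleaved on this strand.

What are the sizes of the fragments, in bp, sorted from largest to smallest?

27, 26, 18, 15, 9 bp

Vte41I sites (AAGCTT) start at positions 46, 72, 87.
Vte41I cuts after base 5 of each site (before the last base), so after positions 50, 76, 91.
Vte95I sites (GTCGAC) start at positions 2, 20.
Vte95I cuts after base 4 of each site, so after positions 5, 23.
Combined cut positions: 5, 23, 50, 76, 91.
Circular molecule, 5 cuts → 5 fragments:
  6–23 → 18 bp
  24–50 → 27 bp
  51–76 → 26 bp
  77–91 → 15 bp
  92–95 then 1–5 → 4 + 5 = 9 bp
Sorted largest to smallest: 27, 26, 18, 15, 9 bp.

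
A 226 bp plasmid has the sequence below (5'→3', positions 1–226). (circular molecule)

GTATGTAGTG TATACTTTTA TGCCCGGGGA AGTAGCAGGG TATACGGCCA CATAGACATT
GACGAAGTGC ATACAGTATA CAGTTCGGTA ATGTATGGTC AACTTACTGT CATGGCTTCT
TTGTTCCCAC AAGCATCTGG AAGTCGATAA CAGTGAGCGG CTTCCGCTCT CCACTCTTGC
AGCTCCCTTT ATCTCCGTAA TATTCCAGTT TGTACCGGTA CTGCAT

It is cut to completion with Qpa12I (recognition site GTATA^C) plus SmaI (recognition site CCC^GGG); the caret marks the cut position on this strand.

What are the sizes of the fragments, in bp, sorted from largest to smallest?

160, 36, 19, 11 bp

Qpa12I sites (GTATAC) start at positions 10, 40, 76.
Qpa12I cuts after base 5 of each site (before the last base), so after positions 14, 44, 80.
The SmaI site (CCCGGG) starts at position 23.
SmaI cuts after base 3 of each site, so after position 25.
Combined cut positions: 14, 25, 44, 80.
Circular molecule, 4 cuts → 4 fragments:
  15–25 → 11 bp
  26–44 → 19 bp
  45–80 → 36 bp
  81–226 then 1–14 → 146 + 14 = 160 bp
Sorted largest to smallest: 160, 36, 19, 11 bp.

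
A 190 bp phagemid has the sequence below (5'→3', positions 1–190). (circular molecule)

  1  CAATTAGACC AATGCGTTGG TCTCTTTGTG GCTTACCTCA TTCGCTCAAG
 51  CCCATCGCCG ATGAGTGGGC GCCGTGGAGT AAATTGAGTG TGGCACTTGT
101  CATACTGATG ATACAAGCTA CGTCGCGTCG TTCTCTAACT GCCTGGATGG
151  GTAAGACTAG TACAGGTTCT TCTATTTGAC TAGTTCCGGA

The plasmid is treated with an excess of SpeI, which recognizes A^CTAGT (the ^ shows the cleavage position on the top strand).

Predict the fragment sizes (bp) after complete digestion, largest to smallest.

167, 23 bp

SpeI sites (ACTAGT) start at positions 156, 179.
SpeI cuts after the first base of each site, so after positions 156, 179.
Circular molecule, 2 cuts → 2 fragments:
  157–179 → 23 bp
  180–190 then 1–156 → 11 + 156 = 167 bp
Sorted largest to smallest: 167, 23 bp.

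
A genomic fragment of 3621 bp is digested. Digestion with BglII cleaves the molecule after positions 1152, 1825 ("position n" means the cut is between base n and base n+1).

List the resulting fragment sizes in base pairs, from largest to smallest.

Linear molecule, 2 cuts → 3 fragments:
  1152 − 0 = 1152 bp
  1825 − 1152 = 673 bp
  3621 − 1825 = 1796 bp
Sorted largest to smallest: 1796, 1152, 673 bp.

1796, 1152, 673 bp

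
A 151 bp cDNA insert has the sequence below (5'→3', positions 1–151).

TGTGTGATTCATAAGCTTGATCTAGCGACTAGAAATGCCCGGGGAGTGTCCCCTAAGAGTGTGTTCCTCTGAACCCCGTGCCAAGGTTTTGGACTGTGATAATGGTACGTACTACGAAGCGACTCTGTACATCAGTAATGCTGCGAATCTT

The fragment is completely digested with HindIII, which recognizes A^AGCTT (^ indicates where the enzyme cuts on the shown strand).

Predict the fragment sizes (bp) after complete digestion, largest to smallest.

The HindIII site (AAGCTT) starts at position 13.
HindIII cuts after the first base of each site, so after position 13.
Linear molecule, 1 cut → 2 fragments:
  1–13 → 13 bp
  14–151 → 138 bp
Sorted largest to smallest: 138, 13 bp.

138, 13 bp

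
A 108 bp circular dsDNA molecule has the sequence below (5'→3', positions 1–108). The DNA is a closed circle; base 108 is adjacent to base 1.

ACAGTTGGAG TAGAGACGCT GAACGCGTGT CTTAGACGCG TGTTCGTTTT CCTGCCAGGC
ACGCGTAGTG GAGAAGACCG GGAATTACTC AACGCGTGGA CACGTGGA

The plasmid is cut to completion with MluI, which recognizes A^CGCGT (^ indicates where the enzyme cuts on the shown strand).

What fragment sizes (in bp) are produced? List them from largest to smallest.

39, 31, 25, 13 bp

MluI sites (ACGCGT) start at positions 23, 36, 61, 92.
MluI cuts after the first base of each site, so after positions 23, 36, 61, 92.
Circular molecule, 4 cuts → 4 fragments:
  24–36 → 13 bp
  37–61 → 25 bp
  62–92 → 31 bp
  93–108 then 1–23 → 16 + 23 = 39 bp
Sorted largest to smallest: 39, 31, 25, 13 bp.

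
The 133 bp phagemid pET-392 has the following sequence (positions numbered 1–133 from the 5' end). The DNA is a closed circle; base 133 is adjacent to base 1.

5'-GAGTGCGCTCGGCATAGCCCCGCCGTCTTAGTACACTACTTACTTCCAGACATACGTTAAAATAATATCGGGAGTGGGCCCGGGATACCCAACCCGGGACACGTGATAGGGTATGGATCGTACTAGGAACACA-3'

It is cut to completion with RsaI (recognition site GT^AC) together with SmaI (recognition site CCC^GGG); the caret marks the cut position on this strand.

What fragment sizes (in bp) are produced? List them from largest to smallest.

49, 44, 26, 14 bp

RsaI sites (GTAC) start at positions 31, 120.
RsaI cuts after base 2 of each site, so after positions 32, 121.
SmaI sites (CCCGGG) start at positions 79, 93.
SmaI cuts after base 3 of each site, so after positions 81, 95.
Combined cut positions: 32, 81, 95, 121.
Circular molecule, 4 cuts → 4 fragments:
  33–81 → 49 bp
  82–95 → 14 bp
  96–121 → 26 bp
  122–133 then 1–32 → 12 + 32 = 44 bp
Sorted largest to smallest: 49, 44, 26, 14 bp.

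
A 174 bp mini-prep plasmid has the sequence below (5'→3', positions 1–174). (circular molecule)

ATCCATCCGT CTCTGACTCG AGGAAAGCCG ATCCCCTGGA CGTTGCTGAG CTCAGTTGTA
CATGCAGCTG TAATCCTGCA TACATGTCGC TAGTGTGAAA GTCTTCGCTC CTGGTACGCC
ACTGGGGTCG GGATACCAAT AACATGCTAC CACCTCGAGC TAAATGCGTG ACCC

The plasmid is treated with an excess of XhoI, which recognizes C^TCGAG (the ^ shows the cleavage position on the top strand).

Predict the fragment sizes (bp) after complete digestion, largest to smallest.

XhoI sites (CTCGAG) start at positions 17, 154.
XhoI cuts after the first base of each site, so after positions 17, 154.
Circular molecule, 2 cuts → 2 fragments:
  18–154 → 137 bp
  155–174 then 1–17 → 20 + 17 = 37 bp
Sorted largest to smallest: 137, 37 bp.

137, 37 bp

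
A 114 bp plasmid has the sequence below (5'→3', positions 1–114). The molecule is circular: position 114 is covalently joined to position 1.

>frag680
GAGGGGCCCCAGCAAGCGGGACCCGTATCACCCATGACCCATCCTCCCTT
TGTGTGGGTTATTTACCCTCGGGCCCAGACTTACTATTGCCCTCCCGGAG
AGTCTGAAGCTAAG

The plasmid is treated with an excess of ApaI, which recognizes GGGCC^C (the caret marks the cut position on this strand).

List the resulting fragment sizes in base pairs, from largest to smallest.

ApaI sites (GGGCCC) start at positions 4, 71.
ApaI cuts after base 5 of each site (before the last base), so after positions 8, 75.
Circular molecule, 2 cuts → 2 fragments:
  9–75 → 67 bp
  76–114 then 1–8 → 39 + 8 = 47 bp
Sorted largest to smallest: 67, 47 bp.

67, 47 bp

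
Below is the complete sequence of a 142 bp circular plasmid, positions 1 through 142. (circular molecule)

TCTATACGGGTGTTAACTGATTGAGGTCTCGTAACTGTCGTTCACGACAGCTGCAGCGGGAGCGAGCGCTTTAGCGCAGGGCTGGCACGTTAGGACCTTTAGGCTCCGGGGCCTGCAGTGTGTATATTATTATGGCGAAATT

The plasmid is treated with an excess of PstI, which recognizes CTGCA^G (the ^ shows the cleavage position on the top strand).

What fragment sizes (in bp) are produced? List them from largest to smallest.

80, 62 bp

PstI sites (CTGCAG) start at positions 51, 113.
PstI cuts after base 5 of each site (before the last base), so after positions 55, 117.
Circular molecule, 2 cuts → 2 fragments:
  56–117 → 62 bp
  118–142 then 1–55 → 25 + 55 = 80 bp
Sorted largest to smallest: 80, 62 bp.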